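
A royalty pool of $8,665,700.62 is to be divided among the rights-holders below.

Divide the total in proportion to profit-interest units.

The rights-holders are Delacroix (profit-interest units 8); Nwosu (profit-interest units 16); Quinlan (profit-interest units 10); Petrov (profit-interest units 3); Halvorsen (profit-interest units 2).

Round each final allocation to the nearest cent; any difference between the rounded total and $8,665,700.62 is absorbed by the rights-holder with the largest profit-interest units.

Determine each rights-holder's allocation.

Profit-interest units total: 8 + 16 + 10 + 3 + 2 = 39.
Proportional shares: Delacroix 1,777,579.6144; Nwosu 3,555,159.2287; Quinlan 2,221,974.5179; Petrov 666,592.3554; Halvorsen 444,394.9036.
Rounded to nearest cent: Delacroix $1,777,579.61; Nwosu $3,555,159.23; Quinlan $2,221,974.52; Petrov $666,592.36; Halvorsen $444,394.90. Sum = $8,665,700.62.
Sum already equals the total — no adjustment.

Delacroix: $1,777,579.61 · Nwosu: $3,555,159.23 · Quinlan: $2,221,974.52 · Petrov: $666,592.36 · Halvorsen: $444,394.90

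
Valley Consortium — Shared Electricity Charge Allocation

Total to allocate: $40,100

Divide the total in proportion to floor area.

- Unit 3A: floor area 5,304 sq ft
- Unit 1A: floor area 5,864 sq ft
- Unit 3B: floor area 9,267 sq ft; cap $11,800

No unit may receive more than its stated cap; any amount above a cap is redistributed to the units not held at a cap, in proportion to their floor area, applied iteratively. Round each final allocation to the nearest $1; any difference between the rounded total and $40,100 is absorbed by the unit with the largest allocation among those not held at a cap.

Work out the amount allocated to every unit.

Sum of floor area: 20,435.
Proportional shares (ignoring caps): Unit 3A 10,408.14; Unit 1A 11,507.04; Unit 3B 18,184.82.
Held at cap: Unit 3B ($11,800); balance $28,300 reallocated over remaining floor area 11,168.
Redistributed shares: Unit 3A 13,440.47 → $13,440; Unit 1A 14,859.53 → $14,860.

Unit 3A: $13,440 · Unit 1A: $14,860 · Unit 3B: $11,800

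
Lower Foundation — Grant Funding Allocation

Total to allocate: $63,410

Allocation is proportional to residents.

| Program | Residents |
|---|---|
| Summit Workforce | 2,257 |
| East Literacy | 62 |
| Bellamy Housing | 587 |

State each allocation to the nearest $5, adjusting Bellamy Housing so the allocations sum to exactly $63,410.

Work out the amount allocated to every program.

Sum of residents: 2,906.
Proportional shares: Summit Workforce 2,257/2,906 × $63,410 = 49,248.58; East Literacy 62/2,906 × $63,410 = 1,352.86; Bellamy Housing 587/2,906 × $63,410 = 12,808.56.
After rounding ($5): Summit Workforce $49,250; East Literacy $1,355; Bellamy Housing $12,810. Sum = $63,415.
Difference $63,410 − $63,415 = −$5 applied to Bellamy Housing: Bellamy Housing becomes $12,805.

Summit Workforce: $49,250; East Literacy: $1,355; Bellamy Housing: $12,805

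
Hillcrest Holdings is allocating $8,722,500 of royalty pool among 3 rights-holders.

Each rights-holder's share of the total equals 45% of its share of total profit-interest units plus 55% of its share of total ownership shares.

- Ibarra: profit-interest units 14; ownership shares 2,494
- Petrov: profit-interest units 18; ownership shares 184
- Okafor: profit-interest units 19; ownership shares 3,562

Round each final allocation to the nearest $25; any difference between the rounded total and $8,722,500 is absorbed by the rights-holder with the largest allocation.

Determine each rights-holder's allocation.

Ibarra: $2,994,900 · Petrov: $1,526,800 · Okafor: $4,200,800

Totals — profit-interest units 51, ownership shares 6,240.
Composite weights (45% profit-interest units + 55% ownership shares): Ibarra 0.3434; Petrov 0.1750; Okafor 0.4816.
Proportional shares: Ibarra 2,994,897.67; Petrov 1,526,799.29; Okafor 4,200,803.03.
After rounding ($25): Ibarra $2,994,900; Petrov $1,526,800; Okafor $4,200,800. Sum = $8,722,500.
No rounding difference to absorb.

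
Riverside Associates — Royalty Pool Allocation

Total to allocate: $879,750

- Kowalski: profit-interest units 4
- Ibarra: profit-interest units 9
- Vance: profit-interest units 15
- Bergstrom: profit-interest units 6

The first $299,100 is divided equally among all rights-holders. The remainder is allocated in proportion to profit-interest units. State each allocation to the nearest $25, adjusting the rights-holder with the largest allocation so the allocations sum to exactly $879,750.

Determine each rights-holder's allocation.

Kowalski: $143,075; Ibarra: $228,475; Vance: $330,950; Bergstrom: $177,250

$299,100 shared equally gives $74,775 per rights-holder.
Remainder $580,650 by profit-interest units (total 34): Kowalski 68,311.76 → $68,300; Ibarra 153,701.47 → $153,700; Vance 256,169.12 → $256,175; Bergstrom 102,467.65 → $102,475.
Totals: Kowalski $74,775 + $68,300 = $143,075; Ibarra $74,775 + $153,700 = $228,475; Vance $74,775 + $256,175 = $330,950; Bergstrom $74,775 + $102,475 = $177,250.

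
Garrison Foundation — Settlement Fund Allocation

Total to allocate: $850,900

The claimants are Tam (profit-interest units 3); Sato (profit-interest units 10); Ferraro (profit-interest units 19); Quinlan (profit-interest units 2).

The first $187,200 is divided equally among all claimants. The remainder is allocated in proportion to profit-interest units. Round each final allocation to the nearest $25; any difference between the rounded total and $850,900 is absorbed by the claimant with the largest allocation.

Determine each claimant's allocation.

Tam: $105,350 · Sato: $242,000 · Ferraro: $417,700 · Quinlan: $85,850

First tranche $187,200 split equally: $46,800 each.
Remainder $663,700 by profit-interest units (total 34): Tam 58,561.76 → $58,550; Sato 195,205.88 → $195,200; Ferraro 370,891.18 → $370,900; Quinlan 39,041.18 → $39,050.
Totals: Tam $46,800 + $58,550 = $105,350; Sato $46,800 + $195,200 = $242,000; Ferraro $46,800 + $370,900 = $417,700; Quinlan $46,800 + $39,050 = $85,850.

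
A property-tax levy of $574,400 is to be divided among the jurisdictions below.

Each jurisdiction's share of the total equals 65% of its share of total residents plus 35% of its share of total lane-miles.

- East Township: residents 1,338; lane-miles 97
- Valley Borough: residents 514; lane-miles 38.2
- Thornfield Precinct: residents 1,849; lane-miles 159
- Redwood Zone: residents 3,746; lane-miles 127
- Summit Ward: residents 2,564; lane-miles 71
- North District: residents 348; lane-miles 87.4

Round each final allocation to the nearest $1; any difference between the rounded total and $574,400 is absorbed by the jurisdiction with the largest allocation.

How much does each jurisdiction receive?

Residents total 10,359; lane-miles total 579.6.
Blended shares (65% residents + 35% lane-miles): East Township 0.1425; Valley Borough 0.0553; Thornfield Precinct 0.2120; Redwood Zone 0.3117; Summit Ward 0.2038; North District 0.0746.
Raw shares: East Township 81,869.73; Valley Borough 31,775.68; Thornfield Precinct 121,792.55; Redwood Zone 179,064.87; Summit Ward 117,038.97; North District 42,858.20.
At nearest $1: East Township $81,870; Valley Borough $31,776; Thornfield Precinct $121,793; Redwood Zone $179,065; Summit Ward $117,039; North District $42,858. Sum = $574,401.
Difference $574,400 − $574,401 = −$1 applied to largest allocation (Redwood Zone): Redwood Zone becomes $179,064.

East Township: $81,870; Valley Borough: $31,776; Thornfield Precinct: $121,793; Redwood Zone: $179,064; Summit Ward: $117,039; North District: $42,858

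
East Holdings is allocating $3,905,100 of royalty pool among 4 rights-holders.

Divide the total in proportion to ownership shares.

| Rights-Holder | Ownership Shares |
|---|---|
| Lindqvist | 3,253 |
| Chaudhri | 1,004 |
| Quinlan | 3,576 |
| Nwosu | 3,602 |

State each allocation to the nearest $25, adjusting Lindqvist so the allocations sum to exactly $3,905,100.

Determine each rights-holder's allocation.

Sum of ownership shares: 11,435.
Pro-rata amounts: Lindqvist 3,253/11,435 × $3,905,100 = 1,110,913.01; Chaudhri 1,004/11,435 × $3,905,100 = 342,870.17; Quinlan 3,576/11,435 × $3,905,100 = 1,221,218.85; Nwosu 3,602/11,435 × $3,905,100 = 1,230,097.96.
Rounded to nearest $25: Lindqvist $1,110,925; Chaudhri $342,875; Quinlan $1,221,225; Nwosu $1,230,100. Sum = $3,905,125.
Difference $3,905,100 − $3,905,125 = −$25 applied to Lindqvist: Lindqvist becomes $1,110,900.

Lindqvist: $1,110,900 · Chaudhri: $342,875 · Quinlan: $1,221,225 · Nwosu: $1,230,100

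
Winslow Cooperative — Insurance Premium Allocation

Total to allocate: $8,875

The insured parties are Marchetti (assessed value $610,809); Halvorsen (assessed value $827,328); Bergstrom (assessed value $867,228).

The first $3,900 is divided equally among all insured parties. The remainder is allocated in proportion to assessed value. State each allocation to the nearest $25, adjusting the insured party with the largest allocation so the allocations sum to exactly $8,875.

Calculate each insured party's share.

Marchetti: $2,625; Halvorsen: $3,075; Bergstrom: $3,175

$3,900 shared equally gives $1,300 per insured party.
Remainder $4,975 by assessed value (total 2,305,365): Marchetti 1,318.13 → $1,325; Halvorsen 1,785.38 → $1,775; Bergstrom 1,871.49 → $1,875.
Totals: Marchetti $1,300 + $1,325 = $2,625; Halvorsen $1,300 + $1,775 = $3,075; Bergstrom $1,300 + $1,875 = $3,175.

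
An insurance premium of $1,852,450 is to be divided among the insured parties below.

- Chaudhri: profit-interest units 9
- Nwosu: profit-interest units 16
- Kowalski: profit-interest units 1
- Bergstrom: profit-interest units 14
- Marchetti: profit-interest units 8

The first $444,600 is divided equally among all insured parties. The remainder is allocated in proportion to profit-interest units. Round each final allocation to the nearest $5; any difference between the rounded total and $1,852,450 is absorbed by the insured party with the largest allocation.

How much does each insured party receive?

Chaudhri: $352,890 | Nwosu: $558,205 | Kowalski: $118,250 | Bergstrom: $499,545 | Marchetti: $323,560

$444,600 shared equally gives $88,920 per insured party.
Remainder $1,407,850 by profit-interest units (total 48): Chaudhri 263,971.88 → $263,970; Nwosu 469,283.33 → $469,285; Kowalski 29,330.21 → $29,330; Bergstrom 410,622.92 → $410,625; Marchetti 234,641.67 → $234,640.
Totals: Chaudhri $88,920 + $263,970 = $352,890; Nwosu $88,920 + $469,285 = $558,205; Kowalski $88,920 + $29,330 = $118,250; Bergstrom $88,920 + $410,625 = $499,545; Marchetti $88,920 + $234,640 = $323,560.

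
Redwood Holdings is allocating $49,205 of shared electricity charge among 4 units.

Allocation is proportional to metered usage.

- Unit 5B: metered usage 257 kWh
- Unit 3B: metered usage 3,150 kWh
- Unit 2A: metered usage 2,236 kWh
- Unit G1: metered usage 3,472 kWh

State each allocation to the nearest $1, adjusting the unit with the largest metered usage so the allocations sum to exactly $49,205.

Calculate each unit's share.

Unit 5B: $1,387; Unit 3B: $17,004; Unit 2A: $12,070; Unit G1: $18,744

Sum of metered usage: 257 + 3,150 + 2,236 + 3,472 = 9,115.
Proportional shares: Unit 5B 1,387.35; Unit 3B 17,004.47; Unit 2A 12,070.48; Unit G1 18,742.71.
Rounded to nearest $1: Unit 5B $1,387; Unit 3B $17,004; Unit 2A $12,070; Unit G1 $18,743. Sum = $49,204.
Difference $49,205 − $49,204 = +$1 applied to largest metered usage (Unit G1): Unit G1 becomes $18,744.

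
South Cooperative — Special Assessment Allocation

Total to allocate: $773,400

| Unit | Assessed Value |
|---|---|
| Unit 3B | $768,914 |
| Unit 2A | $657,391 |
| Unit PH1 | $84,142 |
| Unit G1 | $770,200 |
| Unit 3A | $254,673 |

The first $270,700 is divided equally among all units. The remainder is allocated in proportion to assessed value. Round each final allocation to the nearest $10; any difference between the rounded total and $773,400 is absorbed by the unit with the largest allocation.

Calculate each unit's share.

$270,700 shared equally gives $54,140 per unit.
Remainder $502,700 by assessed value (total 2,535,320): Unit 3B 152,459.28 → $152,460; Unit 2A 130,346.64 → $130,350; Unit PH1 16,683.57 → $16,680; Unit G1 152,714.27 → $152,710; Unit 3A 50,496.24 → $50,500.
Totals: Unit 3B $54,140 + $152,460 = $206,600; Unit 2A $54,140 + $130,350 = $184,490; Unit PH1 $54,140 + $16,680 = $70,820; Unit G1 $54,140 + $152,710 = $206,850; Unit 3A $54,140 + $50,500 = $104,640.

Unit 3B: $206,600 | Unit 2A: $184,490 | Unit PH1: $70,820 | Unit G1: $206,850 | Unit 3A: $104,640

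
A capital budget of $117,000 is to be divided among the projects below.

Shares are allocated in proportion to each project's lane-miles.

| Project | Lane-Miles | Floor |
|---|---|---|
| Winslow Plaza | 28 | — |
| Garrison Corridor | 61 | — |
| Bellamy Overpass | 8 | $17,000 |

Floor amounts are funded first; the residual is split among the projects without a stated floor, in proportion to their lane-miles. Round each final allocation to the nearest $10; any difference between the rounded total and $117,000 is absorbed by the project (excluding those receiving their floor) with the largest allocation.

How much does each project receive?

Winslow Plaza: $31,460; Garrison Corridor: $68,540; Bellamy Overpass: $17,000

Guaranteed amounts: Bellamy Overpass $17,000. Remaining pool $100,000.
Remaining pool split over remaining lane-miles 89: Winslow Plaza 31,460.67 → $31,460; Garrison Corridor 68,539.33 → $68,540.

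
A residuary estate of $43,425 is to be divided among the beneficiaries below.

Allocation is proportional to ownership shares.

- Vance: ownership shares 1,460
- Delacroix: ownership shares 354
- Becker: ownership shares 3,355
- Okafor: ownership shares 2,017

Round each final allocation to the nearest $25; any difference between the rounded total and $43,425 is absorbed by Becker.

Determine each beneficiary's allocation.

Ownership shares total: 7,186.
Unrounded shares: Vance 1,460/7,186 × $43,425 = 8,822.78; Delacroix 354/7,186 × $43,425 = 2,139.22; Becker 3,355/7,186 × $43,425 = 20,274.27; Okafor 2,017/7,186 × $43,425 = 12,188.73.
Rounded to nearest $25: Vance $8,825; Delacroix $2,150; Becker $20,275; Okafor $12,200. Sum = $43,450.
Difference $43,425 − $43,450 = −$25 applied to Becker: Becker becomes $20,250.

Vance: $8,825; Delacroix: $2,150; Becker: $20,250; Okafor: $12,200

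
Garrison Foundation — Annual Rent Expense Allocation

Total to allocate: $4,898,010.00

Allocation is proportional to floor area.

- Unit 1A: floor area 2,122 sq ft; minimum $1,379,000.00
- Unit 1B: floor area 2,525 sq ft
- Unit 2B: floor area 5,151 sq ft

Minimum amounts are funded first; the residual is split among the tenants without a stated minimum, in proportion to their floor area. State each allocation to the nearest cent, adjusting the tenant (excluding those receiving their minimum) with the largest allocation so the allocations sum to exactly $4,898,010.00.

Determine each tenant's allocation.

Unit 1A: $1,379,000.00; Unit 1B: $1,157,569.08; Unit 2B: $2,361,440.92

Minimums first: Unit 1A $1,379,000.00. Balance $3,519,010.00.
Balance split over remaining floor area 7,676: Unit 1B 1,157,569.0789 → $1,157,569.08; Unit 2B 2,361,440.9211 → $2,361,440.92.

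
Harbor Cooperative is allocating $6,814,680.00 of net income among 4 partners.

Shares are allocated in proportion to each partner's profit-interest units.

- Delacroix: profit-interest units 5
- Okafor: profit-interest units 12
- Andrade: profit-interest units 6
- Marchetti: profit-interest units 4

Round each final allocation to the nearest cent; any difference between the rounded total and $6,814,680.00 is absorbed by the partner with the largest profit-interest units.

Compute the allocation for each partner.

Delacroix: $1,261,977.78 | Okafor: $3,028,746.67 | Andrade: $1,514,373.33 | Marchetti: $1,009,582.22

Combined profit-interest units = 5 + 12 + 6 + 4 = 27.
Pro-rata amounts: Delacroix 1,261,977.7778; Okafor 3,028,746.6667; Andrade 1,514,373.3333; Marchetti 1,009,582.2222.
Rounded to nearest cent: Delacroix $1,261,977.78; Okafor $3,028,746.67; Andrade $1,514,373.33; Marchetti $1,009,582.22. Sum = $6,814,680.00.
Sum already equals the total — no adjustment.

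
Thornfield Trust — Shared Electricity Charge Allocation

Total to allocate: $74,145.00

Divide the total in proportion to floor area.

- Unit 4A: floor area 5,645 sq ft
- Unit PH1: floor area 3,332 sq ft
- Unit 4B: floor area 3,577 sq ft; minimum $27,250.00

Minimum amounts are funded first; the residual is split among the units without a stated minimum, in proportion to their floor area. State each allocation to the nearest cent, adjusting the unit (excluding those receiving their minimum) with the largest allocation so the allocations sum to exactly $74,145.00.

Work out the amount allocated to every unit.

Fund the minimums — Unit 4B $27,250.00. Remaining pool $46,895.00.
Remaining pool split over remaining floor area 8,977: Unit 4A 29,488.9468 → $29,488.95; Unit PH1 17,406.0532 → $17,406.05.

Unit 4A: $29,488.95 | Unit PH1: $17,406.05 | Unit 4B: $27,250.00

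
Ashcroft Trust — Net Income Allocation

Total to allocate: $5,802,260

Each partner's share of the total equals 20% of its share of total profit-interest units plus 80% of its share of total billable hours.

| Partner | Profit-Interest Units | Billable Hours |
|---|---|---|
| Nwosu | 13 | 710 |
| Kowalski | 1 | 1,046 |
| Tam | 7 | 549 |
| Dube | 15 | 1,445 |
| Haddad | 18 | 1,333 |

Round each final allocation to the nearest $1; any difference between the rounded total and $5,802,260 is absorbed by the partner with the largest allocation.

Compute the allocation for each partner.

Nwosu: $927,742; Kowalski: $976,700; Tam: $651,777; Dube: $1,641,925; Haddad: $1,604,116

Totals — profit-interest units 54, billable hours 5,083.
Combined weights (20% profit-interest units + 80% billable hours): Nwosu 0.1599; Kowalski 0.1683; Tam 0.1123; Dube 0.2830; Haddad 0.2765.
Proportional shares: Nwosu 927,741.81; Kowalski 976,699.60; Tam 651,777.10; Dube 1,641,925.30; Haddad 1,604,116.19.
After rounding ($1): Nwosu $927,742; Kowalski $976,700; Tam $651,777; Dube $1,641,925; Haddad $1,604,116. Sum = $5,802,260.
Rounded total matches; no reconciliation needed.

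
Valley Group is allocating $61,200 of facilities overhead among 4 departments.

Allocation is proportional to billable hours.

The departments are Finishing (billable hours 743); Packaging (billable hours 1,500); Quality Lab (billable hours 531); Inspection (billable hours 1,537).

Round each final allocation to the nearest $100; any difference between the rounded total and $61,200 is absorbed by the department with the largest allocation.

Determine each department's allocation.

Combined billable hours = 4,311.
Pro-rata amounts: Finishing 743/4,311 × $61,200 = 10,547.81; Packaging 1,500/4,311 × $61,200 = 21,294.36; Quality Lab 531/4,311 × $61,200 = 7,538.20; Inspection 1,537/4,311 × $61,200 = 21,819.62.
Rounded to nearest $100: Finishing $10,500; Packaging $21,300; Quality Lab $7,500; Inspection $21,800. Sum = $61,100.
Difference $61,200 − $61,100 = +$100 applied to largest allocation (Inspection): Inspection becomes $21,900.

Finishing: $10,500; Packaging: $21,300; Quality Lab: $7,500; Inspection: $21,900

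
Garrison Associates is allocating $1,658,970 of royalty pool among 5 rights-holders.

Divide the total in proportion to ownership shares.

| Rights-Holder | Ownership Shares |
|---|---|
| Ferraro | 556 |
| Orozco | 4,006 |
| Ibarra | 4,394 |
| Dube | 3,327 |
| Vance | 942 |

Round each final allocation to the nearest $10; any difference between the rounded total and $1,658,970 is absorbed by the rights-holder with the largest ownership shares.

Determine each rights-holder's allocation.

Combined ownership shares = 13,225.
Unrounded shares: Ferraro 556/13,225 × $1,658,970 = 69,745.73; Orozco 4,006/13,225 × $1,658,970 = 502,520.52; Ibarra 4,394/13,225 × $1,658,970 = 551,192.00; Dube 3,327/13,225 × $1,658,970 = 417,345.42; Vance 942/13,225 × $1,658,970 = 118,166.33.
At nearest $10: Ferraro $69,750; Orozco $502,520; Ibarra $551,190; Dube $417,350; Vance $118,170. Sum = $1,658,980.
Difference $1,658,970 − $1,658,980 = −$10 applied to largest ownership shares (Ibarra): Ibarra becomes $551,180.

Ferraro: $69,750 | Orozco: $502,520 | Ibarra: $551,180 | Dube: $417,350 | Vance: $118,170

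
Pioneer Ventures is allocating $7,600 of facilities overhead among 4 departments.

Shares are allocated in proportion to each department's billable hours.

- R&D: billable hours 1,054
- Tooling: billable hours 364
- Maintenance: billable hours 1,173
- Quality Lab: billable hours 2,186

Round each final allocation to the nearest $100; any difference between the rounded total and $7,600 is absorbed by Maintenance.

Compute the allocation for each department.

R&D: $1,700; Tooling: $600; Maintenance: $1,800; Quality Lab: $3,500

Sum of billable hours: 4,777.
Proportional shares: R&D 1,054/4,777 × $7,600 = 1,676.87; Tooling 364/4,777 × $7,600 = 579.11; Maintenance 1,173/4,777 × $7,600 = 1,866.19; Quality Lab 2,186/4,777 × $7,600 = 3,477.83.
At nearest $100: R&D $1,700; Tooling $600; Maintenance $1,900; Quality Lab $3,500. Sum = $7,700.
Difference $7,600 − $7,700 = −$100 applied to Maintenance: Maintenance becomes $1,800.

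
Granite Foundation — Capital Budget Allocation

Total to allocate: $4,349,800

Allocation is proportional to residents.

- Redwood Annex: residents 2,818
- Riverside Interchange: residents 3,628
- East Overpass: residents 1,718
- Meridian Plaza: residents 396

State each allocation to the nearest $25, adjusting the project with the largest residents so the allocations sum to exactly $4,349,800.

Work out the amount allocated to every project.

Redwood Annex: $1,431,975; Riverside Interchange: $1,843,600; East Overpass: $873,000; Meridian Plaza: $201,225

Total residents = 8,560.
Pro-rata amounts: Redwood Annex 2,818/8,560 × $4,349,800 = 1,431,978.55; Riverside Interchange 3,628/8,560 × $4,349,800 = 1,843,583.46; East Overpass 1,718/8,560 × $4,349,800 = 873,008.93; Meridian Plaza 396/8,560 × $4,349,800 = 201,229.07.
Rounded to nearest $25: Redwood Annex $1,431,975; Riverside Interchange $1,843,575; East Overpass $873,000; Meridian Plaza $201,225. Sum = $4,349,775.
Difference $4,349,800 − $4,349,775 = +$25 applied to largest residents (Riverside Interchange): Riverside Interchange becomes $1,843,600.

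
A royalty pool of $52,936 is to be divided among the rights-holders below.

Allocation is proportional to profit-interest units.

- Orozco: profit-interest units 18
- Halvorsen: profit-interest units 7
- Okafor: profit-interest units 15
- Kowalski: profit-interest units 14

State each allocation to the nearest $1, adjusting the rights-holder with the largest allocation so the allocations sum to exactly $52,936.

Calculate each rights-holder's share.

Orozco: $17,646; Halvorsen: $6,862; Okafor: $14,704; Kowalski: $13,724

Sum of profit-interest units: 54.
Raw shares: Orozco 18/54 × $52,936 = 17,645.33; Halvorsen 7/54 × $52,936 = 6,862.07; Okafor 15/54 × $52,936 = 14,704.44; Kowalski 14/54 × $52,936 = 13,724.15.
Rounded to nearest $1: Orozco $17,645; Halvorsen $6,862; Okafor $14,704; Kowalski $13,724. Sum = $52,935.
Difference $52,936 − $52,935 = +$1 applied to largest allocation (Orozco): Orozco becomes $17,646.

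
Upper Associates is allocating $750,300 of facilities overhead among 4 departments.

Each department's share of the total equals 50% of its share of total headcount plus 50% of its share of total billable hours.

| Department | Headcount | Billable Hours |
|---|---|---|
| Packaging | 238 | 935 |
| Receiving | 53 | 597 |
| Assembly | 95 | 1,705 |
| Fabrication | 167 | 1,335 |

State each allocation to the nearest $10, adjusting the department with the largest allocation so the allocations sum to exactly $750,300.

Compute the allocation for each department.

Headcount total 553; billable hours total 4,572.
Blended shares (50% headcount + 50% billable hours): Packaging 0.3174; Receiving 0.1132; Assembly 0.2724; Fabrication 0.2970.
Pro-rata amounts: Packaging 238,177.27; Receiving 84,940.82; Assembly 204,348.85; Fabrication 222,833.06.
At nearest $10: Packaging $238,180; Receiving $84,940; Assembly $204,350; Fabrication $222,830. Sum = $750,300.
No rounding difference to absorb.

Packaging: $238,180; Receiving: $84,940; Assembly: $204,350; Fabrication: $222,830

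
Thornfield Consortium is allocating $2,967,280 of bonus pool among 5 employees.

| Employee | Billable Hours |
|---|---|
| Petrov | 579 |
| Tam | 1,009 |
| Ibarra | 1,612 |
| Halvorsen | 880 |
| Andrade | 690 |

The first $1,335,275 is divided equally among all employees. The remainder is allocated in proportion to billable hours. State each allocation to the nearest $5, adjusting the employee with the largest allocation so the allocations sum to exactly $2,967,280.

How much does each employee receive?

Equal tier: $1,335,275 ÷ 5 = $267,055 apiece.
Remainder $1,632,005 by billable hours (total 4,770): Petrov 198,098.72 → $198,100; Tam 345,218.67 → $345,220; Ibarra 551,528.73 → $551,530; Halvorsen 301,082.68 → $301,085; Andrade 236,076.19 → $236,075.
Rounding difference −$5 on remainder applied to Ibarra.
Totals: Petrov $267,055 + $198,100 = $465,155; Tam $267,055 + $345,220 = $612,275; Ibarra $267,055 + $551,525 = $818,580; Halvorsen $267,055 + $301,085 = $568,140; Andrade $267,055 + $236,075 = $503,130.

Petrov: $465,155; Tam: $612,275; Ibarra: $818,580; Halvorsen: $568,140; Andrade: $503,130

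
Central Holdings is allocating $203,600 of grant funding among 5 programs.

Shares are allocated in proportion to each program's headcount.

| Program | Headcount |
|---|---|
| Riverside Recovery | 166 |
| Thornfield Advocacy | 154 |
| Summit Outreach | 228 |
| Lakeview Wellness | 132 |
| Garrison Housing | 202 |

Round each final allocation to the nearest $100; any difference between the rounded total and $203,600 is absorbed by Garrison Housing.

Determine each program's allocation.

Combined headcount = 882.
Proportional shares: Riverside Recovery 166/882 × $203,600 = 38,319.27; Thornfield Advocacy 154/882 × $203,600 = 35,549.21; Summit Outreach 228/882 × $203,600 = 52,631.29; Lakeview Wellness 132/882 × $203,600 = 30,470.75; Garrison Housing 202/882 × $203,600 = 46,629.48.
At nearest $100: Riverside Recovery $38,300; Thornfield Advocacy $35,500; Summit Outreach $52,600; Lakeview Wellness $30,500; Garrison Housing $46,600. Sum = $203,500.
Difference $203,600 − $203,500 = +$100 applied to Garrison Housing: Garrison Housing becomes $46,700.

Riverside Recovery: $38,300 · Thornfield Advocacy: $35,500 · Summit Outreach: $52,600 · Lakeview Wellness: $30,500 · Garrison Housing: $46,700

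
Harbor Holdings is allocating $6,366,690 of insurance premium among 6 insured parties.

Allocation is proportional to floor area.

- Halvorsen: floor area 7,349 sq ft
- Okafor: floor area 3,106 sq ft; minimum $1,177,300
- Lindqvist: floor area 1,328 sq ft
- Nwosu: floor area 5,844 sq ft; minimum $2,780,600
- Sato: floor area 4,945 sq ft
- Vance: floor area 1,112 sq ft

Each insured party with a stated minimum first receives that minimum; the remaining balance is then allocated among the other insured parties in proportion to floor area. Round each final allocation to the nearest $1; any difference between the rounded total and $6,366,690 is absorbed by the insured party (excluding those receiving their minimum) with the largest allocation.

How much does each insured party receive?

Minimums first: Okafor $1,177,300; Nwosu $2,780,600. Balance $2,408,790.
Balance split over remaining floor area 14,734: Halvorsen 1,201,452.27 → $1,201,452; Lindqvist 217,108.26 → $217,108; Sato 808,434.00 → $808,434; Vance 181,795.47 → $181,795.
Rounding difference +$1 applied to Halvorsen → $1,201,453.

Halvorsen: $1,201,453 · Okafor: $1,177,300 · Lindqvist: $217,108 · Nwosu: $2,780,600 · Sato: $808,434 · Vance: $181,795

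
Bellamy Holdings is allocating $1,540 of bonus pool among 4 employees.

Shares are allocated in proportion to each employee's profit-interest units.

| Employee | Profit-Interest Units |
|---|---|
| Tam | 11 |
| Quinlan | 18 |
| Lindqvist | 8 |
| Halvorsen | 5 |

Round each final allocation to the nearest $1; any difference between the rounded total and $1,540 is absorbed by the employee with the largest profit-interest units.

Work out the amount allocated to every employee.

Profit-interest units total: 42.
Unrounded shares: Tam 11/42 × $1,540 = 403.33; Quinlan 18/42 × $1,540 = 660.00; Lindqvist 8/42 × $1,540 = 293.33; Halvorsen 5/42 × $1,540 = 183.33.
After rounding ($1): Tam $403; Quinlan $660; Lindqvist $293; Halvorsen $183. Sum = $1,539.
Difference $1,540 − $1,539 = +$1 applied to largest profit-interest units (Quinlan): Quinlan becomes $661.

Tam: $403; Quinlan: $661; Lindqvist: $293; Halvorsen: $183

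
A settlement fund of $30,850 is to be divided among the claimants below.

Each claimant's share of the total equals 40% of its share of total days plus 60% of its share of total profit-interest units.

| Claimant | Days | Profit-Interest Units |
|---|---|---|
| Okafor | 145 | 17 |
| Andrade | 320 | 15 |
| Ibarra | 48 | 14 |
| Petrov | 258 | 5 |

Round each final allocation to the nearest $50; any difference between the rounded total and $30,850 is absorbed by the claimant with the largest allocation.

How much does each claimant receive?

Days total 771; profit-interest units total 51.
Combined weights (40% days + 60% profit-interest units): Okafor 0.2752; Andrade 0.3425; Ibarra 0.1896; Petrov 0.1927.
Proportional shares: Okafor 8,490.75; Andrade 10,565.78; Ibarra 5,849.43; Petrov 5,944.04.
After rounding ($50): Okafor $8,500; Andrade $10,550; Ibarra $5,850; Petrov $5,950. Sum = $30,850.
No rounding difference to absorb.

Okafor: $8,500 | Andrade: $10,550 | Ibarra: $5,850 | Petrov: $5,950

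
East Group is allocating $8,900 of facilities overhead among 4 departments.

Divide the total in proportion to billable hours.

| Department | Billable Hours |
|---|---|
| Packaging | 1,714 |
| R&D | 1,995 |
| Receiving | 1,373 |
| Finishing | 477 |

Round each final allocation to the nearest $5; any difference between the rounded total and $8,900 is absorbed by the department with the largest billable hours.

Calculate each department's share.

Packaging: $2,745; R&D: $3,190; Receiving: $2,200; Finishing: $765

Total billable hours = 5,559.
Pro-rata amounts: Packaging 1,714/5,559 × $8,900 = 2,744.13; R&D 1,995/5,559 × $8,900 = 3,194.01; Receiving 1,373/5,559 × $8,900 = 2,198.18; Finishing 477/5,559 × $8,900 = 763.68.
At nearest $5: Packaging $2,745; R&D $3,195; Receiving $2,200; Finishing $765. Sum = $8,905.
Difference $8,900 − $8,905 = −$5 applied to largest billable hours (R&D): R&D becomes $3,190.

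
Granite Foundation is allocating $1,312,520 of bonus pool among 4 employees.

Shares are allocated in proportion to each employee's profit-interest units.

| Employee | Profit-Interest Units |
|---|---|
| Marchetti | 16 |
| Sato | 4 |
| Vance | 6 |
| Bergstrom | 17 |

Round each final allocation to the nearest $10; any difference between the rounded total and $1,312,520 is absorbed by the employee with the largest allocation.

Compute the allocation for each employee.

Combined profit-interest units = 43.
Raw shares: Marchetti 16/43 × $1,312,520 = 488,379.53; Sato 4/43 × $1,312,520 = 122,094.88; Vance 6/43 × $1,312,520 = 183,142.33; Bergstrom 17/43 × $1,312,520 = 518,903.26.
At nearest $10: Marchetti $488,380; Sato $122,090; Vance $183,140; Bergstrom $518,900. Sum = $1,312,510.
Difference $1,312,520 − $1,312,510 = +$10 applied to largest allocation (Bergstrom): Bergstrom becomes $518,910.

Marchetti: $488,380 · Sato: $122,090 · Vance: $183,140 · Bergstrom: $518,910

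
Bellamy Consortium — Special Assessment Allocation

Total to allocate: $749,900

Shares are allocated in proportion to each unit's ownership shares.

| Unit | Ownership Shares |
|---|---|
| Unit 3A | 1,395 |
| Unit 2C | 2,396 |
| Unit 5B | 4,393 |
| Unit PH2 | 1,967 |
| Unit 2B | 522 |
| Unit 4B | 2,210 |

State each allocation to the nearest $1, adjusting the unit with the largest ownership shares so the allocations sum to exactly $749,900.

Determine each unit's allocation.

Unit 3A: $81,201; Unit 2C: $139,468; Unit 5B: $255,709; Unit PH2: $114,496; Unit 2B: $30,385; Unit 4B: $128,641

Total ownership shares = 1,395 + 2,396 + 4,393 + 1,967 + 522 + 2,210 = 12,883.
Raw shares: Unit 3A 81,200.85; Unit 2C 139,467.55; Unit 5B 255,709.90; Unit PH2 114,496.10; Unit 2B 30,384.83; Unit 4B 128,640.77.
After rounding ($1): Unit 3A $81,201; Unit 2C $139,468; Unit 5B $255,710; Unit PH2 $114,496; Unit 2B $30,385; Unit 4B $128,641. Sum = $749,901.
Difference $749,900 − $749,901 = −$1 applied to largest ownership shares (Unit 5B): Unit 5B becomes $255,709.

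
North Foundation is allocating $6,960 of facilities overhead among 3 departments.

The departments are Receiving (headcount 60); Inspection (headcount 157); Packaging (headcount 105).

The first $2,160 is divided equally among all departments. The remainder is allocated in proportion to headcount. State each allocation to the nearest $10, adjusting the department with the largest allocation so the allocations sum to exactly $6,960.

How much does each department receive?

Receiving: $1,610; Inspection: $3,060; Packaging: $2,290

$2,160 shared equally gives $720 per department.
Remainder $4,800 by headcount (total 322): Receiving 894.41 → $890; Inspection 2,340.37 → $2,340; Packaging 1,565.22 → $1,570.
Totals: Receiving $720 + $890 = $1,610; Inspection $720 + $2,340 = $3,060; Packaging $720 + $1,570 = $2,290.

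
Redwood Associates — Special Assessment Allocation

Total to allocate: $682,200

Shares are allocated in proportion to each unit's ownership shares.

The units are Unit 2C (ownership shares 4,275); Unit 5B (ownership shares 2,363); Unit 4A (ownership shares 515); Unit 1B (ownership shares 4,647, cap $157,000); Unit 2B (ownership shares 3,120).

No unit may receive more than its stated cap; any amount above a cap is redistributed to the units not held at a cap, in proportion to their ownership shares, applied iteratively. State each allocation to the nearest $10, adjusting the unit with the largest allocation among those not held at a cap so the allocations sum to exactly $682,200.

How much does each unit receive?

Unit 2C: $218,550; Unit 5B: $120,810; Unit 4A: $26,330; Unit 1B: $157,000; Unit 2B: $159,510

Ownership shares total: 14,920.
Proportional shares (ignoring caps): Unit 2C 195,469.50; Unit 5B 108,045.48; Unit 4A 23,547.79; Unit 1B 212,478.78; Unit 2B 142,658.45.
Held at cap: Unit 1B ($157,000); balance $525,200 reallocated over remaining ownership shares 10,273.
Shares after redistribution: Unit 2C 218,556.41 → $218,560; Unit 5B 120,806.74 → $120,810; Unit 4A 26,329.02 → $26,330; Unit 2B 159,507.84 → $159,510.
Rounding difference −$10 applied to Unit 2C → $218,550.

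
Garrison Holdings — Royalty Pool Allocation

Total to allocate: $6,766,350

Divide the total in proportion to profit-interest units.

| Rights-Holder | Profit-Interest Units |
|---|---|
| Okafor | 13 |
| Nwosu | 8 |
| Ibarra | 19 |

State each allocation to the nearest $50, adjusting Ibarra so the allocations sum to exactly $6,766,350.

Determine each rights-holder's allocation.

Profit-interest units total: 40.
Unrounded shares: Okafor 13/40 × $6,766,350 = 2,199,063.75; Nwosu 8/40 × $6,766,350 = 1,353,270.00; Ibarra 19/40 × $6,766,350 = 3,214,016.25.
After rounding ($50): Okafor $2,199,050; Nwosu $1,353,250; Ibarra $3,214,000. Sum = $6,766,300.
Difference $6,766,350 − $6,766,300 = +$50 applied to Ibarra: Ibarra becomes $3,214,050.

Okafor: $2,199,050 · Nwosu: $1,353,250 · Ibarra: $3,214,050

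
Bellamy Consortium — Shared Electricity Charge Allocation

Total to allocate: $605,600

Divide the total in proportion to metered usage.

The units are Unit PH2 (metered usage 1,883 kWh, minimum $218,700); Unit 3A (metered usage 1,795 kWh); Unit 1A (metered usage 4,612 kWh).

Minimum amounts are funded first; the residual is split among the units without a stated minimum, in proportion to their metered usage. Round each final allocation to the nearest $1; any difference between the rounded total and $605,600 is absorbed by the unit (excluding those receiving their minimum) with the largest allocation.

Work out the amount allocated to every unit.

Unit PH2: $218,700 | Unit 3A: $108,395 | Unit 1A: $278,505

Guaranteed amounts: Unit PH2 $218,700. Remaining pool $386,900.
Remaining pool split over remaining metered usage 6,407: Unit 3A 108,394.80 → $108,395; Unit 1A 278,505.20 → $278,505.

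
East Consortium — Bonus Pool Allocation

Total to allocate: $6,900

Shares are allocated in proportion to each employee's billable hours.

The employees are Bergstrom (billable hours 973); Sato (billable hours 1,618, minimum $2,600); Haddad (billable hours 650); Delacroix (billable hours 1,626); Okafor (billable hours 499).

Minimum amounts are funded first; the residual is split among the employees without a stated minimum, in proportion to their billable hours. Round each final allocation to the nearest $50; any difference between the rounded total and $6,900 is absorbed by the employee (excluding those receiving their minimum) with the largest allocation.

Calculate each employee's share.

Fund the minimums — Sato $2,600. Remaining pool $4,300.
Remaining pool split over remaining billable hours 3,748: Bergstrom 1,116.30 → $1,100; Haddad 745.73 → $750; Delacroix 1,865.47 → $1,850; Okafor 572.49 → $550.
Rounding difference +$50 applied to Delacroix → $1,900.

Bergstrom: $1,100 | Sato: $2,600 | Haddad: $750 | Delacroix: $1,900 | Okafor: $550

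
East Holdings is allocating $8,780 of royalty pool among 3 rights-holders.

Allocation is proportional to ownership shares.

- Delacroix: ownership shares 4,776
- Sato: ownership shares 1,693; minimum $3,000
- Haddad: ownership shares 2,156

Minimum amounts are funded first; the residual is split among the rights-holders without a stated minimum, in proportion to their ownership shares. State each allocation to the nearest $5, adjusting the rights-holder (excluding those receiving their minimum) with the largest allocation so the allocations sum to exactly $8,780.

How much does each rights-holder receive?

Guaranteed amounts: Sato $3,000. Remaining pool $5,780.
Remaining pool split over remaining ownership shares 6,932: Delacroix 3,982.30 → $3,980; Haddad 1,797.70 → $1,800.

Delacroix: $3,980 · Sato: $3,000 · Haddad: $1,800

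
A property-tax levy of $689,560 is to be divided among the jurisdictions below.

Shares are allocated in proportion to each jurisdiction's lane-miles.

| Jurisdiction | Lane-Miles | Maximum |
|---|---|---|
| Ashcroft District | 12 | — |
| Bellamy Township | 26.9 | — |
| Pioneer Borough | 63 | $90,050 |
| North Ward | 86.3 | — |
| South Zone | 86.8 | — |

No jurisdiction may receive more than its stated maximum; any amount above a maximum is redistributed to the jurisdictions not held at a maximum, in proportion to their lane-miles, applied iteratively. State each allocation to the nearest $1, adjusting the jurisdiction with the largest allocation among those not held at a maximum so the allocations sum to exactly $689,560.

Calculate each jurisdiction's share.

Ashcroft District: $33,935 | Bellamy Township: $76,070 | Pioneer Borough: $90,050 | North Ward: $244,046 | South Zone: $245,459

Sum of lane-miles: 275.
Pro-rata shares before constraints: Ashcroft District 30,089.89; Bellamy Township 67,451.51; Pioneer Borough 157,971.93; North Ward 216,396.47; South Zone 217,650.21.
Cap binds for Pioneer Borough ($90,050); remaining pool $599,510 reallocated over remaining lane-miles 212.
Remaining shares: Ashcroft District 33,934.53 → $33,935; Bellamy Township 76,069.90 → $76,070; North Ward 244,045.82 → $244,046; South Zone 245,459.75 → $245,460.
Rounding difference −$1 applied to South Zone → $245,459.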